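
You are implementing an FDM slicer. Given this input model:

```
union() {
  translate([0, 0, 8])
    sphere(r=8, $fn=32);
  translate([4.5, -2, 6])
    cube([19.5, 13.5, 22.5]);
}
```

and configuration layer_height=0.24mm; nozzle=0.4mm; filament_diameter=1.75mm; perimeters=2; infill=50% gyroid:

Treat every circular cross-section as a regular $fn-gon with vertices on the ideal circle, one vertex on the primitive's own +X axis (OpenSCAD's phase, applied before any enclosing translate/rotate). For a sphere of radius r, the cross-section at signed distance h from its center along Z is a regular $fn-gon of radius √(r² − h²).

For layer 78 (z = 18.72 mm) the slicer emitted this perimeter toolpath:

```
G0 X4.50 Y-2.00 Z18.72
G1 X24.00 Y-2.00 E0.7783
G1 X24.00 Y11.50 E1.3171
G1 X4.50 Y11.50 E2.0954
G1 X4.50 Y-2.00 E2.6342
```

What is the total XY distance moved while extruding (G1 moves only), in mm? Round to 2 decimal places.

Sum the Euclidean lengths of each G1 segment: total = 66.00 mm.

66.00 mm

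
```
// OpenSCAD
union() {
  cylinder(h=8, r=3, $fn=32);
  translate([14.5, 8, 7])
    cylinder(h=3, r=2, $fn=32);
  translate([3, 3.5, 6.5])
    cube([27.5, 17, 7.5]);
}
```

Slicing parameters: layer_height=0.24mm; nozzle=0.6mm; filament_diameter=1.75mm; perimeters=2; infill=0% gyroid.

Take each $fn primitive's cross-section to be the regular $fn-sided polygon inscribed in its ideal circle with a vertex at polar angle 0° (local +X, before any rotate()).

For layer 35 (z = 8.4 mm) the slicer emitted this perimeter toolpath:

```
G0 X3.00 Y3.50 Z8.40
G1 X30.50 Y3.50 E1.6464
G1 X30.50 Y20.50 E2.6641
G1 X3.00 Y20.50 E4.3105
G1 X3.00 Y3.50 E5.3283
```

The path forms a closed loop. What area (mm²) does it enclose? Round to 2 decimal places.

Apply the shoelace formula to the sequence of (X, Y) vertices; enclosed area = 467.50 mm².

467.50 mm²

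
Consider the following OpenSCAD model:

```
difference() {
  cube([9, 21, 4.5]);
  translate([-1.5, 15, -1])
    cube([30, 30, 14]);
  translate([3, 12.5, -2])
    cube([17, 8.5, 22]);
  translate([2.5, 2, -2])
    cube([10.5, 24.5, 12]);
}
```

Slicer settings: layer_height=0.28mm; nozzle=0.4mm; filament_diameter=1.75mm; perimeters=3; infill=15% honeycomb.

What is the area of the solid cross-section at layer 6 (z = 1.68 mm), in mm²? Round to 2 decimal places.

At z = 1.68 mm: the 9×21 cube contributes its full rectangle (area 189.00 mm²); the cube at (-1.5, 15) is present — its section is the full 30×30 rectangle (area 900.00 mm²); the 17×8.5 cube at (3, 12.5) contributes its full rectangle (area 144.50 mm²); the cube at (2.5, 2) (footprint 10.5×24.5) is included at this height (area 257.25 mm²); Subtracting the remaining from the first: starting from the 9×21 cube (189.00 mm²), the 30×30 cube at (-1.5, 15) partially overlaps it — only the 54.00 mm² overlap (of its 900.00 mm²) is removed, clipping the outline; the 17×8.5 cube at (3, 12.5) partially overlaps it — only the 15.00 mm² overlap (of its 144.50 mm²) is removed, clipping the outline; the 10.5×24.5 cube at (2.5, 2) partially overlaps it — only the 69.50 mm² overlap (of its 257.25 mm²) is removed, clipping the outline — area = 50.50 mm². Overall, the cross-section is a single solid region. Net area = 50.50 mm².

50.50 mm²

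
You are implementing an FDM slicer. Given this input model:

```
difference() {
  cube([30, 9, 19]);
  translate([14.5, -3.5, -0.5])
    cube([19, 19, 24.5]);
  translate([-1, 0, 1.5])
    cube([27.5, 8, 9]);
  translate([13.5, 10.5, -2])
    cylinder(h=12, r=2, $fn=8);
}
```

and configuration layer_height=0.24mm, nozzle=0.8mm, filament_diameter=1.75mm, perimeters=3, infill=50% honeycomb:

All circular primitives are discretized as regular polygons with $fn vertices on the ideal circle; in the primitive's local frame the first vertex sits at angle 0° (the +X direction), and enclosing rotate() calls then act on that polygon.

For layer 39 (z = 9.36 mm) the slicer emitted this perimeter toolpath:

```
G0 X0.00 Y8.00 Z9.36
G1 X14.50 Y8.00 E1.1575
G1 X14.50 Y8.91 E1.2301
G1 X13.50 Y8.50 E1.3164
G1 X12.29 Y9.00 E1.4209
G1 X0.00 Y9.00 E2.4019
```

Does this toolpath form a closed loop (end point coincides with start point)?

no

Start point (G0): (0.00, 8.00). End point (last G1): the path does not return to the start — open.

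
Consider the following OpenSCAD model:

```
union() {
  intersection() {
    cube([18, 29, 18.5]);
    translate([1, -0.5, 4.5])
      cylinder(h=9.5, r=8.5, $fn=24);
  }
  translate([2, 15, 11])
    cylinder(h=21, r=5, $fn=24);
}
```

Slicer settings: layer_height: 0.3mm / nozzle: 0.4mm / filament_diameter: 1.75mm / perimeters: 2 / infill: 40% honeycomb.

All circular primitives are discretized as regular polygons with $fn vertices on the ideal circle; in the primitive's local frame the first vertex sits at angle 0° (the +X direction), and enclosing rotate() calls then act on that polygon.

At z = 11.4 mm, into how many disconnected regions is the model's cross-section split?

2

At z = 11.4 mm: the cube (footprint 18×29) is included at this height; the cylinder at (1, -0.5): section is a regular 24-gon, circumradius r=8.5; Keeping only the common overlap: the r=8.5 cylinder at (1, -0.5) partially overlaps the 18×29 cube; clipping to the common part keeps 59.80 mm² — 1 connected region; the cylinder at (2, 15): section is a regular 24-gon, circumradius r=5; Merging all regions: the 2 present regions are separate (no shared area or edge), so areas and boundary lengths simply add and each stays a separate island — 2 connected regions. The result has 2 disconnected regions.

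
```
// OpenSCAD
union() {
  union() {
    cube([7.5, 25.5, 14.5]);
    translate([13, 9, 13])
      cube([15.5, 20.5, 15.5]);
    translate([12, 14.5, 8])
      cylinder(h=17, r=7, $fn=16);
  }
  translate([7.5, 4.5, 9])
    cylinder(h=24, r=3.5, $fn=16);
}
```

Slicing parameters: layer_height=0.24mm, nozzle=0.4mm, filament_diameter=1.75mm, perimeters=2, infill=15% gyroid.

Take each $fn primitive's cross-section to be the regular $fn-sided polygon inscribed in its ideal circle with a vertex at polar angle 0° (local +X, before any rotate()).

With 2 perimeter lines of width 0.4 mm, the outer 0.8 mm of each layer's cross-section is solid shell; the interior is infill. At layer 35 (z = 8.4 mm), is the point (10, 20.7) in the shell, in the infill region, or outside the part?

At z = 8.4 mm: the cube (footprint 7.5×25.5) is included at this height; the cube at (13, 9) is not intersected at this z (z outside [13, 28.5]); the r=7 cylinder at (12, 14.5) contributes a regular 16-gon of circumradius 7; Taking the union: the regions partially overlap (shared area 17.59 mm²), so overlapping operands fuse into one piece — 1 connected region; the cylinder at (7.5, 4.5) is not intersected at this z (z outside [9, 33]); Combining (union): only that combined region is present, so the union is just that shape — 1 connected region. Overall, the cross-section is a single solid region. The nearest boundary edge runs (9.32, 20.97)→(12.00, 21.50); distance from the point to it = 0.39 mm. The point is inside the cross-section, 0.39 mm from the nearest boundary — within the 0.8 mm shell band (2 × 0.4).

shell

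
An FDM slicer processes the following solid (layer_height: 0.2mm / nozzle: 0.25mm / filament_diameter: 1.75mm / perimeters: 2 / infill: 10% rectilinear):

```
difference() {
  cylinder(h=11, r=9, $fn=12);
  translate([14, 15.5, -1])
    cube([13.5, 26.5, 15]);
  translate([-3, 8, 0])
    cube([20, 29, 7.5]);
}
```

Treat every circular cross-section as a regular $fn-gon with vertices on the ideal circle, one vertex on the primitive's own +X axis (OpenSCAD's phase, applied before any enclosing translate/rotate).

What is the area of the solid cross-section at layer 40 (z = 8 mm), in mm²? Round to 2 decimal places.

At z = 8 mm: the cylinder: section is a regular 12-gon, circumradius r=9 (area = (12/2)·9.000²·sin(360°/12) = 243.00 mm²); the 13.5×26.5 cube at (14, 15.5) contributes its full rectangle (area 357.75 mm²); the cube at (-3, 8) is absent (z outside [0, 7.5]); After the difference (first − rest): starting from the r=9 cylinder (243.00 mm²), the 13.5×26.5 cube at (14, 15.5) misses the remaining region (no effect) — area = 243.00 mm². Overall, the cross-section is a single solid region. Net area = 243.00 mm².

243.00 mm²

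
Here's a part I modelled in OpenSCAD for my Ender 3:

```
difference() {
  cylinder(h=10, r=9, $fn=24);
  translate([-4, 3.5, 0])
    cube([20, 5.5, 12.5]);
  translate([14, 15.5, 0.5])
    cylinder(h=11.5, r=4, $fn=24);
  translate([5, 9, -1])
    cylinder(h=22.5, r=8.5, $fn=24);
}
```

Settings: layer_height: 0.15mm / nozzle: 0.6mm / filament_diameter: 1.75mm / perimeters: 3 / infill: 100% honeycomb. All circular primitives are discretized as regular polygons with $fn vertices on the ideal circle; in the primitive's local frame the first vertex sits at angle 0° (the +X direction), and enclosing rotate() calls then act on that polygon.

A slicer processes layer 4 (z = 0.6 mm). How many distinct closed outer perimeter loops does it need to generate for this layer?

At z = 0.6 mm: the cylinder: section is a regular 24-gon, circumradius r=9; the 20×5.5 cube at (-4, 3.5) contributes its full rectangle; the r=4 cylinder at (14, 15.5) contributes a regular 24-gon of circumradius 4; the r=8.5 cylinder at (5, 9) gives a regular 24-gon of circumradius 8.5 (constant along its height); Subtracting the remaining from the first: starting from the r=9 cylinder, the 20×5.5 cube at (-4, 3.5) partially overlaps it — only the 52.95 mm² overlap (of its 110.00 mm²) is removed, clipping the outline; the r=4 cylinder at (14, 15.5) misses the remaining region (no effect); the r=8.5 cylinder at (5, 9) partially overlaps it — only the 22.79 mm² overlap (of its 224.40 mm²) is removed, clipping the outline — 1 connected region. The result has 1 disconnected region.

1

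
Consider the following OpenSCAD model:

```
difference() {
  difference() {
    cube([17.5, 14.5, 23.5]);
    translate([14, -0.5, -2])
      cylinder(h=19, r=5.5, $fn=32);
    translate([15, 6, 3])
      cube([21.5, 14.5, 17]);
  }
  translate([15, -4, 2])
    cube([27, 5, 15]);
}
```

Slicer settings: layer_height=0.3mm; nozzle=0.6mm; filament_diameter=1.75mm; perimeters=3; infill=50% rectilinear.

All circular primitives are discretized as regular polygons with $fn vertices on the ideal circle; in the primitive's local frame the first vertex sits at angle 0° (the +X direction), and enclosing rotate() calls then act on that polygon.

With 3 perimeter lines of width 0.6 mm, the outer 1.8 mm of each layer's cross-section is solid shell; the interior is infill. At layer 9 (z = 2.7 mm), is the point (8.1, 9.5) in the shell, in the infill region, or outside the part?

infill

At z = 2.7 mm: the cube is present — its section is the full 17.5×14.5 rectangle; the cylinder at (14, -0.5): section is a regular 32-gon, circumradius r=5.5; the cube at (15, 6) is absent (z outside [3, 20]); Subtracting the remaining from the first: starting from the 17.5×14.5 cube, the r=5.5 cylinder at (14, -0.5) partially overlaps it — only the 36.91 mm² overlap (of its 94.42 mm²) is removed, clipping the outline — 1 connected region; the cube at (15, -4) (footprint 27×5) is included at this height; Subtracting the remaining from the first: starting from the result so far, the 27×5 cube at (15, -4) misses the remaining region (no effect) — 1 connected region. Overall, the cross-section is a single solid region. The nearest boundary edge runs (0.00, 14.50)→(17.50, 14.50); distance from the point to it = 5.00 mm. The point is inside the cross-section and 5.00 mm from the nearest boundary — more than the 1.8 mm shell width (3 × 0.6), so it's in the infill interior.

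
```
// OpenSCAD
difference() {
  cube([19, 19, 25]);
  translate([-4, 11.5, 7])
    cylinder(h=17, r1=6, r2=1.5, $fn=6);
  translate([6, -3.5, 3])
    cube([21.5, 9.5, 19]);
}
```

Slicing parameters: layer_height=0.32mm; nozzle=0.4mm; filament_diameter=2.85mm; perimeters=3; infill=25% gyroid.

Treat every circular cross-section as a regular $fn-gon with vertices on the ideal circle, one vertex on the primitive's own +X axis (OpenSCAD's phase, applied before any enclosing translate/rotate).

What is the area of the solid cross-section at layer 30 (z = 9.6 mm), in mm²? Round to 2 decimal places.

280.02 mm²

At z = 9.6 mm: the cube (footprint 19×19) is included at this height (area 361.00 mm²); the cone at (-4, 11.5): at t=0.153 of its height the radius interpolates to r₁+(r₂−r₁)t = 5.312, giving a regular 6-gon of that circumradius (area = (6/2)·5.312²·sin(360°/6) = 73.30 mm²); the cube at (6, -3.5) is present — its section is the full 21.5×9.5 rectangle (area 204.25 mm²); Subtracting the remaining from the first: starting from the 19×19 cube (361.00 mm²), the cone at (-4, 11.5) partially overlaps it — only the 2.98 mm² overlap (of its 73.30 mm²) is removed, clipping the outline; the 21.5×9.5 cube at (6, -3.5) partially overlaps it — only the 78.00 mm² overlap (of its 204.25 mm²) is removed, clipping the outline — area = 280.02 mm². Overall, the cross-section is a single solid region. Net area = 280.02 mm².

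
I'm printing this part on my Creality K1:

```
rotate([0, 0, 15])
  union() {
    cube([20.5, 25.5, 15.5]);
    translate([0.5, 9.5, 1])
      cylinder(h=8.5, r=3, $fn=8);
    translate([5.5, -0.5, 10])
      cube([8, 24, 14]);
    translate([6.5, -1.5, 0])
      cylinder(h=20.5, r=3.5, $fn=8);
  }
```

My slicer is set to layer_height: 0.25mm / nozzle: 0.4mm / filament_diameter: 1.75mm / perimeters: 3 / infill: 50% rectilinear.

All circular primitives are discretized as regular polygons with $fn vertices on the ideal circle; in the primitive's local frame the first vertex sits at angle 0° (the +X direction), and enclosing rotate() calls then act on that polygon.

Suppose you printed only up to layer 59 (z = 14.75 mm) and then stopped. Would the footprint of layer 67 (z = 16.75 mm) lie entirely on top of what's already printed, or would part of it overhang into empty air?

Compare the two slices. At z = 14.75: the cube is present — its section is the full 20.5×25.5 rectangle (area 522.75 mm²); the cylinder at (0.5, 9.5) does not reach this height (z outside [1, 9.5]); the 8×24 cube at (5.5, -0.5) contributes its full rectangle (area 192.00 mm²); the cylinder at (6.5, -1.5): section is a regular 8-gon, circumradius r=3.5 (area = (8/2)·3.500²·sin(360°/8) = 34.65 mm²); Combining (union): the regions partially overlap — summed areas 749.40 mm² minus the doubly-counted overlap 197.75 mm² gives 551.65 mm² — area = 551.65 mm²; (rotated 15° about Z; rotation is an isometry so areas/perimeters/island counts are preserved). At z = 16.75: the cube is absent (z outside [0, 15.5]); the cylinder at (0.5, 9.5) is absent (z outside [1, 9.5]); the cube at (5.5, -0.5) (footprint 8×24) is included at this height (area 192.00 mm²); the r=3.5 cylinder at (6.5, -1.5) contributes a regular 8-gon of circumradius 3.5 (area = (8/2)·3.500²·sin(360°/8) = 34.65 mm²); Taking the union: the regions partially overlap — summed areas 226.65 mm² minus the doubly-counted overlap 7.66 mm² gives 218.99 mm² — area = 218.99 mm²; (whole slice rotated 15° about Z — lengths, areas and connectivity unchanged). Checking containment: the cross-section at z = 16.75 is a subset of the cross-section at z = 14.75.

entirely on top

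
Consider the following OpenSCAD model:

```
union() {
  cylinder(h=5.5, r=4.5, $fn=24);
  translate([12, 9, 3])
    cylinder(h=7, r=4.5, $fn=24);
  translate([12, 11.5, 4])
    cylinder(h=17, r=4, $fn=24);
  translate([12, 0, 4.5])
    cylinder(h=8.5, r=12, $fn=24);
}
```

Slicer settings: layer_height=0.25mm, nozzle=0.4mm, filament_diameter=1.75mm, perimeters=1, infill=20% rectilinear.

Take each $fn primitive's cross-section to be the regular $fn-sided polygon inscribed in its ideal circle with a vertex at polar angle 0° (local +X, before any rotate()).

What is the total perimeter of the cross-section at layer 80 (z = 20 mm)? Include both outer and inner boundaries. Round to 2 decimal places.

At z = 20 mm: the cylinder is absent (z outside [0, 5.5]); the cylinder at (12, 9) does not reach this height (z outside [3, 10]); the cylinder at (12, 11.5): section is a regular 24-gon, circumradius r=4 (perimeter = 2·24·4.000·sin(180°/24) = 25.06 mm); the cylinder at (12, 0) is absent (z outside [4.5, 13]); Merging all regions: only the r=4 cylinder at (12, 11.5) is present, so the union is just that shape — boundary = 25.06 mm. Overall, the cross-section is a single solid region. Total boundary length (outer) = 25.06 mm.

25.06 mm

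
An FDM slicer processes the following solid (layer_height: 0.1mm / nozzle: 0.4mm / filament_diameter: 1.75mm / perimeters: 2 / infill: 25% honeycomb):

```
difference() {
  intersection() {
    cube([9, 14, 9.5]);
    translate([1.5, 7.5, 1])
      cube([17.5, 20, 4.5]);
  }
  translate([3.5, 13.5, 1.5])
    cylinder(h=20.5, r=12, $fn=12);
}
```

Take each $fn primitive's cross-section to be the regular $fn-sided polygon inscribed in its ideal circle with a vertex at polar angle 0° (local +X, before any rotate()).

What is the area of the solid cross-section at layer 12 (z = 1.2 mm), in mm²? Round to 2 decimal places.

48.75 mm²

At z = 1.2 mm: the cube (footprint 9×14) is included at this height (area 126.00 mm²); the 17.5×20 cube at (1.5, 7.5) contributes its full rectangle (area 350.00 mm²); After intersecting: the 17.5×20 cube at (1.5, 7.5) partially overlaps the 9×14 cube; clipping to the common part keeps 48.75 mm² — area = 48.75 mm²; the cylinder at (3.5, 13.5) does not reach this height (z outside [1.5, 22]); Subtracting the remaining from the first: none of the subtracted shapes is present at this height, so the result so far is unchanged — area = 48.75 mm². Overall, the cross-section is a single solid region. Net area = 48.75 mm².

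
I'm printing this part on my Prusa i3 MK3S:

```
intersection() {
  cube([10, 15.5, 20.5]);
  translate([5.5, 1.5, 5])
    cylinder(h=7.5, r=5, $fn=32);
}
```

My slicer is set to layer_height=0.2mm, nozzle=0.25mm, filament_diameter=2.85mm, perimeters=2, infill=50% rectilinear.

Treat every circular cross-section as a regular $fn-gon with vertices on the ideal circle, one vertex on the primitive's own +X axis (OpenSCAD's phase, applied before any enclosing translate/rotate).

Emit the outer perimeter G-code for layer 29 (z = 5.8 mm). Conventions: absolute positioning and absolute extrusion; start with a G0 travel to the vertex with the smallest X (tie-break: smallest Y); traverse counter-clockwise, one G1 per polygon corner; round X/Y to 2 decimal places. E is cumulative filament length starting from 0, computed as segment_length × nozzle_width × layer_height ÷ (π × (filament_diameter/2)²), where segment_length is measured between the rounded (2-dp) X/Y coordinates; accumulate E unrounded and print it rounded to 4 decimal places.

At z = 5.8 mm: the cube is present — its section is the full 10×15.5 rectangle; the r=5 cylinder at (5.5, 1.5) gives a regular 32-gon of circumradius 5 (constant along its height); Keeping only the common overlap: the r=5 cylinder at (5.5, 1.5) partially overlaps the 10×15.5 cube; clipping to the common part keeps 52.43 mm² — 1 connected region. The outline is a single polygon with 18 vertices. Extrusion per mm of travel: 0.25 × 0.2 / (π × 1.425²) = 0.007838. Accumulating E over each segment gives final E = 0.2185.

G0 X0.50 Y1.50 Z5.80
G1 X0.60 Y0.52 E0.0077
G1 X0.76 Y0.00 E0.0120
G1 X10.00 Y0.00 E0.0844
G1 X10.00 Y3.64 E0.1129
G1 X9.66 Y4.28 E0.1186
G1 X9.04 Y5.04 E0.1263
G1 X8.28 Y5.66 E0.1340
G1 X7.41 Y6.12 E0.1417
G1 X6.48 Y6.40 E0.1493
G1 X5.50 Y6.50 E0.1570
G1 X4.52 Y6.40 E0.1648
G1 X3.59 Y6.12 E0.1724
G1 X2.72 Y5.66 E0.1801
G1 X1.96 Y5.04 E0.1878
G1 X1.34 Y4.28 E0.1955
G1 X0.88 Y3.41 E0.2032
G1 X0.60 Y2.48 E0.2108
G1 X0.50 Y1.50 E0.2185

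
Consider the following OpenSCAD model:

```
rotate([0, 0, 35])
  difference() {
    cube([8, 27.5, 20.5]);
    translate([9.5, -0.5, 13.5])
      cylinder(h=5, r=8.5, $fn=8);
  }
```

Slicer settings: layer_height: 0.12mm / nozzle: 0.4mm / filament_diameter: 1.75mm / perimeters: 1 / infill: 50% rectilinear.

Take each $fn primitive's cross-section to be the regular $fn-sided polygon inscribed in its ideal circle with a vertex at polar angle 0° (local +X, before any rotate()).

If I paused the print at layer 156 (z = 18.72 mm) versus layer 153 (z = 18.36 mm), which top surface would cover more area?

layer 156 (z = 18.72 mm)

Layer 156 (z = 18.72): the cube (footprint 8×27.5) is included at this height (area 220.00 mm²); the cylinder at (9.5, -0.5) is not intersected at this z (z outside [13.5, 18.5]); Taking the first minus the rest: none of the subtracted shapes is present at this height, so the 8×27.5 cube is unchanged — area = 220.00 mm²; (rotated 35° about Z; rotation is an isometry so areas/perimeters/island counts are preserved). So its area = 220.00 mm². Layer 153 (z = 18.36): the cube is present — its section is the full 8×27.5 rectangle (area 220.00 mm²); the r=8.5 cylinder at (9.5, -0.5) contributes a regular 8-gon of circumradius 8.5 (area = (8/2)·8.500²·sin(360°/8) = 204.35 mm²); After the difference (first − rest): starting from the 8×27.5 cube (220.00 mm²), the r=8.5 cylinder at (9.5, -0.5) partially overlaps it — only the 35.36 mm² overlap (of its 204.35 mm²) is removed, clipping the outline — area = 184.64 mm²; (whole slice rotated 35° about Z — lengths, areas and connectivity unchanged). So its area = 184.64 mm². Layer 156 is larger (220.00 vs 184.64 mm²).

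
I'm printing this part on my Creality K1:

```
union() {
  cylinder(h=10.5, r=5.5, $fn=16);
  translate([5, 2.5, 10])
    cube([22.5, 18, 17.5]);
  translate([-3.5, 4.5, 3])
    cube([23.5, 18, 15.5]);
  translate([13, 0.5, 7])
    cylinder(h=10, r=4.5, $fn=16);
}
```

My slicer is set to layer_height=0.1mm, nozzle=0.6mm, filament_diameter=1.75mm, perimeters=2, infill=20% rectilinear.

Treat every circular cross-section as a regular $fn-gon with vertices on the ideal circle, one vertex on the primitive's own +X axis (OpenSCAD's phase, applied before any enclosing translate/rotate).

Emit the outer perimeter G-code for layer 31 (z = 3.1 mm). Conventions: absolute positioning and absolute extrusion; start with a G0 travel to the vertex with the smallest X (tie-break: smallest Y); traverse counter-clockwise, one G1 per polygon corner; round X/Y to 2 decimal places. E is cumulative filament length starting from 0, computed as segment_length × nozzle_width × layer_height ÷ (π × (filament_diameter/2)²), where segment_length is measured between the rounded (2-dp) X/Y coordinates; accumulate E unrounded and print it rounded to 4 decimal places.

G0 X-5.50 Y0.00 Z3.10
G1 X-5.08 Y-2.10 E0.0534
G1 X-3.89 Y-3.89 E0.1070
G1 X-2.10 Y-5.08 E0.1607
G1 X0.00 Y-5.50 E0.2141
G1 X2.10 Y-5.08 E0.2675
G1 X3.89 Y-3.89 E0.3211
G1 X5.08 Y-2.10 E0.3747
G1 X5.50 Y0.00 E0.4282
G1 X5.08 Y2.10 E0.4816
G1 X3.89 Y3.89 E0.5352
G1 X2.97 Y4.50 E0.5627
G1 X20.00 Y4.50 E0.9876
G1 X20.00 Y22.50 E1.4366
G1 X-3.50 Y22.50 E2.0228
G1 X-3.50 Y4.50 E2.4718
G1 X-2.97 Y4.50 E2.4850
G1 X-3.89 Y3.89 E2.5125
G1 X-5.08 Y2.10 E2.5662
G1 X-5.50 Y0.00 E2.6196

At z = 3.1 mm: the r=5.5 cylinder contributes a regular 16-gon of circumradius 5.5; the cube at (5, 2.5) does not reach this height (z outside [10, 27.5]); the cube at (-3.5, 4.5) (footprint 23.5×18) is included at this height; the cylinder at (13, 0.5) does not reach this height (z outside [7, 17]); Merging all regions: the regions partially overlap (shared area 3.83 mm²), so overlapping operands fuse into one piece — 1 connected region. The outline is a single polygon with 19 vertices. Extrusion per mm of travel: 0.6 × 0.1 / (π × 0.875²) = 0.024945. Accumulating E over each segment gives final E = 2.6196.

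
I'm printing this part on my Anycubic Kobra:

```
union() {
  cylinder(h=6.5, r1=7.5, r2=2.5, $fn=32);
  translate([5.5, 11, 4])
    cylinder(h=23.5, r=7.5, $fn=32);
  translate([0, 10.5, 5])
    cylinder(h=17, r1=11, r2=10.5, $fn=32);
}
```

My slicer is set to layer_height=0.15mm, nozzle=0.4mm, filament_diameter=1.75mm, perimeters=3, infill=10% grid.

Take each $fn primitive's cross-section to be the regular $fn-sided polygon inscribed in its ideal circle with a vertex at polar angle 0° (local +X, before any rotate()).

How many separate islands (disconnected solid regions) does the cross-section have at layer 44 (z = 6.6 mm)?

1

At z = 6.6 mm: the cone does not reach this height (z outside [0, 6.5]); the r=7.5 cylinder at (5.5, 11) contributes a regular 32-gon of circumradius 7.5; the cone at (0, 10.5) (r1=11→r2=10.5) has section circumradius 10.953 here — a regular 32-gon; Merging all regions: the regions partially overlap (shared area 153.72 mm²), so overlapping operands fuse into one piece — 1 connected region. Overall, the cross-section is a single solid region. Island count = 1.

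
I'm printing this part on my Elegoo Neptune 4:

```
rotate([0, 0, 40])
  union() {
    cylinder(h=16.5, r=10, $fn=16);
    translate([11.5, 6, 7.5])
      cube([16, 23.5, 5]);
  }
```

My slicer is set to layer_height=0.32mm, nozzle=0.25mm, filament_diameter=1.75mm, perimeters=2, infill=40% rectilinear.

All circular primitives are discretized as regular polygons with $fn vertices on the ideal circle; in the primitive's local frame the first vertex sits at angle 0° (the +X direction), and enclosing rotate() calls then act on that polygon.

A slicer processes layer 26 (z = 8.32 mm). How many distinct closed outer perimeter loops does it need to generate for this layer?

2

At z = 8.32 mm: the r=10 cylinder gives a regular 16-gon of circumradius 10 (constant along its height); the cube at (11.5, 6) is present — its section is the full 16×23.5 rectangle; Merging all regions: the 2 present regions are separate (no shared area or edge), so areas and boundary lengths simply add and each stays a separate island — 2 connected regions; (whole slice rotated 40° about Z — lengths, areas and connectivity unchanged). The result has 2 disconnected regions.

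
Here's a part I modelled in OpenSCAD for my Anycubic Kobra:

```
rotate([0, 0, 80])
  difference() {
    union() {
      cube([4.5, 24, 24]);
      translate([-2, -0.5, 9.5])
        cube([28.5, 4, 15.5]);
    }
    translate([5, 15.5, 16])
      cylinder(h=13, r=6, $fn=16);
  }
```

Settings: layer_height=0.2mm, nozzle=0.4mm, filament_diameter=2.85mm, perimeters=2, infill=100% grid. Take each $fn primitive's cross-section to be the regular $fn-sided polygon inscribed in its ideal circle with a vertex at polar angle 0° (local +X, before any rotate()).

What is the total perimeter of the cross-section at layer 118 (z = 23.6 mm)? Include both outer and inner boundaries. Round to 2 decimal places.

99.05 mm

At z = 23.6 mm: the 4.5×24 cube contributes its full rectangle (perimeter 57.00 mm); the 28.5×4 cube at (-2, -0.5) contributes its full rectangle (perimeter 65.00 mm); Combining (union): the regions partially overlap (shared area 15.75 mm²), so the edge portions inside another operand are dropped and the merged outline is re-measured after clipping — boundary = 106.00 mm; the r=6 cylinder at (5, 15.5) contributes a regular 16-gon of circumradius 6 (perimeter = 2·16·6.000·sin(180°/16) = 37.46 mm); Subtracting the remaining from the first: starting from the result so far, the r=6 cylinder at (5, 15.5) partially overlaps it — only the 45.17 mm² overlap (of its 110.21 mm²) is removed, clipping the outline — boundary = 99.05 mm; (rotated 80° about Z; rotation is an isometry so areas/perimeters/island counts are preserved). Overall, the cross-section has 2 separate islands. Total boundary length (outer) = 99.05 mm.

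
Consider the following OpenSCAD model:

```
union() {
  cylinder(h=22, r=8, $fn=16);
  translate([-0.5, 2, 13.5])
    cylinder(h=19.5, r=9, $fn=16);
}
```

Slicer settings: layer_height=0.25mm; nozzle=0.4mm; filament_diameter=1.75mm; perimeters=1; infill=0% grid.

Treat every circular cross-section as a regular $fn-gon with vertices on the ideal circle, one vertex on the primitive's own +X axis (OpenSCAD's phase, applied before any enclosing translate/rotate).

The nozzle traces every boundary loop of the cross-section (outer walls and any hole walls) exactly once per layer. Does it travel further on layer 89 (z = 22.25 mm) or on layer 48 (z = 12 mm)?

layer 89 (z = 22.25 mm)

Layer 89 (z = 22.25): the cylinder is not intersected at this z (z outside [0, 22]); the cylinder at (-0.5, 2): section is a regular 16-gon, circumradius r=9 (perimeter = 2·16·9.000·sin(180°/16) = 56.19 mm); Combining (union): only the r=9 cylinder at (-0.5, 2) is present, so the union is just that shape — boundary = 56.19 mm. So its perimeter = 56.19 mm. Layer 48 (z = 12): the r=8 cylinder contributes a regular 16-gon of circumradius 8 (perimeter = 2·16·8.000·sin(180°/16) = 49.94 mm); the cylinder at (-0.5, 2) does not reach this height (z outside [13.5, 33]); Taking the union: only the r=8 cylinder is present, so the union is just that shape — boundary = 49.94 mm. So its perimeter = 49.94 mm. Layer 89 is larger (56.19 vs 49.94 mm).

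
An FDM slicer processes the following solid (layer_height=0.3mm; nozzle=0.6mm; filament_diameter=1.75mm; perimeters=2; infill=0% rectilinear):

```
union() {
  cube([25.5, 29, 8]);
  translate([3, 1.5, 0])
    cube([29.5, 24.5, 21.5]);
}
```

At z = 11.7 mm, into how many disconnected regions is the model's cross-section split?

1

At z = 11.7 mm: the cube does not reach this height (z outside [0, 8]); the cube at (3, 1.5) (footprint 29.5×24.5) is included at this height; Merging all regions: only the 29.5×24.5 cube at (3, 1.5) is present, so the union is just that shape — 1 connected region. The result has 1 disconnected region.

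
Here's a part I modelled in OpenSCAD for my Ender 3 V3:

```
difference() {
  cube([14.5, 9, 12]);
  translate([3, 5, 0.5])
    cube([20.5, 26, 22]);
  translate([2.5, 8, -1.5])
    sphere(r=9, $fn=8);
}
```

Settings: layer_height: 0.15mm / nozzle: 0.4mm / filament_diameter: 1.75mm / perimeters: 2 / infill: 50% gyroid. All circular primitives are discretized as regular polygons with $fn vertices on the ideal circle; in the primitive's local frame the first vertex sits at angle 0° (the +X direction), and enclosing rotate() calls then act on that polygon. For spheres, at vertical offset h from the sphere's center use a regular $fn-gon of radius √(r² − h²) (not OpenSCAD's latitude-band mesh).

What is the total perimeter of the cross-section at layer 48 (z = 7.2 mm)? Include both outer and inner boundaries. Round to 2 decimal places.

At z = 7.2 mm: the cube is present — its section is the full 14.5×9 rectangle (perimeter 47.00 mm); the 20.5×26 cube at (3, 5) contributes its full rectangle (perimeter 93.00 mm); the r=9 sphere at (2.5, 8) slices to a regular 8-gon of circumradius 2.304 (√(r²−h²) with h=8.7 from center) (perimeter = 2·8·2.304·sin(180°/8) = 14.11 mm); Taking the first minus the rest: starting from the 14.5×9 cube, the 20.5×26 cube at (3, 5) partially overlaps it — only the 46.00 mm² overlap (of its 533.00 mm²) is removed, clipping the outline; the r=9 sphere at (2.5, 8) partially overlaps it — only the 7.45 mm² overlap (of its 15.02 mm²) is removed, clipping the outline — boundary = 46.66 mm. Overall, the cross-section is a single solid region. Total boundary length (outer) = 46.66 mm.

46.66 mm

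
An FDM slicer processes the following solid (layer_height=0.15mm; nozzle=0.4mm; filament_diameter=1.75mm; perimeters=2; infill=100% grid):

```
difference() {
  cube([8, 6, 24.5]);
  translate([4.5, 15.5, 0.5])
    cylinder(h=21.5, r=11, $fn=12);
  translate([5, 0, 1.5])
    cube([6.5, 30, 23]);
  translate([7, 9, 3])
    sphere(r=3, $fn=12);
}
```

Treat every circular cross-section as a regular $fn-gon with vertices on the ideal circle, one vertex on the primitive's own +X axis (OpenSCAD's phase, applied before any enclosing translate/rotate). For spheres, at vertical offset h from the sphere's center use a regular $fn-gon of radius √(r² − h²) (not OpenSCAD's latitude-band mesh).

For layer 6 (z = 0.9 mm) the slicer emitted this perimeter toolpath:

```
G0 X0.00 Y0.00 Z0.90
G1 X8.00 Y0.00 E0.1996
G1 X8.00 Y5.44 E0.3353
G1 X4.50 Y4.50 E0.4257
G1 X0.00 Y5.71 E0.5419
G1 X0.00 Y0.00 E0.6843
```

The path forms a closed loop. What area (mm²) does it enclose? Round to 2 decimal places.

Apply the shoelace formula to the sequence of (X, Y) vertices; enclosed area = 40.37 mm².

40.37 mm²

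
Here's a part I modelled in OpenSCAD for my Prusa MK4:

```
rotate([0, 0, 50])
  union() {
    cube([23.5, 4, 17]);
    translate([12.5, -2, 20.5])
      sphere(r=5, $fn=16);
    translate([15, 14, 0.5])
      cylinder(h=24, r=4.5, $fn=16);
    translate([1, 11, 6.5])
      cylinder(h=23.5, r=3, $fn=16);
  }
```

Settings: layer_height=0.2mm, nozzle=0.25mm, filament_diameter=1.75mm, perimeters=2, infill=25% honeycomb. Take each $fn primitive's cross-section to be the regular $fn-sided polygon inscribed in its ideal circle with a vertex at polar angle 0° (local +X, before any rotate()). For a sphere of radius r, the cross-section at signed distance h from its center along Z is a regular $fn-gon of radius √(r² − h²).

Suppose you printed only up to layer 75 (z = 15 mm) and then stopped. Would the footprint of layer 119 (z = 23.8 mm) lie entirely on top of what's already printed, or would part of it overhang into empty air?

Compare the two slices. At z = 15: the 23.5×4 cube contributes its full rectangle (area 94.00 mm²); the sphere at (12.5, -2) is absent (|z−center|=5.500 > r=5); the cylinder at (15, 14): section is a regular 16-gon, circumradius r=4.5 (area = (16/2)·4.500²·sin(360°/16) = 61.99 mm²); the r=3 cylinder at (1, 11) contributes a regular 16-gon of circumradius 3 (area = (16/2)·3.000²·sin(360°/16) = 27.55 mm²); Combining (union): the 3 present regions are separate (no shared area or edge), so areas and boundary lengths simply add and each stays a separate island — area = 183.55 mm²; (whole slice rotated 50° about Z — lengths, areas and connectivity unchanged). At z = 23.8: the cube does not reach this height (z outside [0, 17]); the sphere at (12.5, -2): section is a regular 16-gon, circumradius = √(r²−h²) = √(5²−3.3²) = 3.756 (area = (16/2)·3.756²·sin(360°/16) = 43.20 mm²); the r=4.5 cylinder at (15, 14) contributes a regular 16-gon of circumradius 4.5 (area = (16/2)·4.500²·sin(360°/16) = 61.99 mm²); the cylinder at (1, 11): section is a regular 16-gon, circumradius r=3 (area = (16/2)·3.000²·sin(360°/16) = 27.55 mm²); Combining (union): the 3 present regions are separate (no shared area or edge), so areas and boundary lengths simply add and each stays a separate island — area = 132.75 mm²; (rotated 50° about Z; rotation is an isometry so areas/perimeters/island counts are preserved). Checking containment: at z = 23.8 the cross-section extends beyond the z = 15 cross-section by about 35.68 mm².

part overhangs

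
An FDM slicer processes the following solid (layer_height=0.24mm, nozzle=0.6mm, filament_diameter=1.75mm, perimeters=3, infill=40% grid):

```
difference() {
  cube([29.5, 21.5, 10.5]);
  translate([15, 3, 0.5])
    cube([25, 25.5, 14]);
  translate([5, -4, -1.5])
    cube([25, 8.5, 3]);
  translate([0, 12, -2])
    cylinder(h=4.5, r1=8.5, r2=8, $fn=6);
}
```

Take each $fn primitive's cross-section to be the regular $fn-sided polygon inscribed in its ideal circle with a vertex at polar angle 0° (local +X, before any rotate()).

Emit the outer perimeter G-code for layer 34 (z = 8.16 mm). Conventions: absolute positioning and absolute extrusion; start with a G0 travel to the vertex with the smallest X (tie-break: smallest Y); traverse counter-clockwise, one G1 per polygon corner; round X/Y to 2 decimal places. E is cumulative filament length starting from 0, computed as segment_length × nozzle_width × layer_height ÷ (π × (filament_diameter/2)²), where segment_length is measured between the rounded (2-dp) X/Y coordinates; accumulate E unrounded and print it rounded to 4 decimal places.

G0 X0.00 Y0.00 Z8.16
G1 X29.50 Y0.00 E1.7661
G1 X29.50 Y3.00 E1.9457
G1 X15.00 Y3.00 E2.8138
G1 X15.00 Y21.50 E3.9214
G1 X0.00 Y21.50 E4.8194
G1 X0.00 Y0.00 E6.1066

At z = 8.16 mm: the cube is present — its section is the full 29.5×21.5 rectangle; the cube at (15, 3) (footprint 25×25.5) is included at this height; the cube at (5, -4) does not reach this height (z outside [-1.5, 1.5]); the cone at (0, 12) is absent (z outside [-2, 2.5]); Taking the first minus the rest: starting from the 29.5×21.5 cube, the 25×25.5 cube at (15, 3) partially overlaps it — only the 268.25 mm² overlap (of its 637.50 mm²) is removed, clipping the outline — 1 connected region. The outline is a single polygon with 6 vertices. Extrusion per mm of travel: 0.6 × 0.24 / (π × 0.875²) = 0.059868. Accumulating E over each segment gives final E = 6.1066.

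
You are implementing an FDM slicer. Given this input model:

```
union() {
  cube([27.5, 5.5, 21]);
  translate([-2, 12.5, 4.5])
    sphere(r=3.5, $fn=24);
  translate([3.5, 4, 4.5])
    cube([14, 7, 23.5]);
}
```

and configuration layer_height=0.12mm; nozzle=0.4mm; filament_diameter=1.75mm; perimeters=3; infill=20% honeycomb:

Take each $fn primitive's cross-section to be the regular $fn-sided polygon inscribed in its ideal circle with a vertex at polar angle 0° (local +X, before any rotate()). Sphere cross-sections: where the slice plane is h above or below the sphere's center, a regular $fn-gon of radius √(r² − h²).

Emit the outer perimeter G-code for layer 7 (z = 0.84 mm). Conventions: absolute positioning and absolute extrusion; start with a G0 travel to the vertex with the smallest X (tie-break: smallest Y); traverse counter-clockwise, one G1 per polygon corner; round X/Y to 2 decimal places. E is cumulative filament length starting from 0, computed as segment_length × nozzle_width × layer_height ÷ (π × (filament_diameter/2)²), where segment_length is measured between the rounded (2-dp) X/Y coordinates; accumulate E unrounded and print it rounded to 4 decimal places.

G0 X0.00 Y0.00 Z0.84
G1 X27.50 Y0.00 E0.5488
G1 X27.50 Y5.50 E0.6586
G1 X0.00 Y5.50 E1.2073
G1 X0.00 Y0.00 E1.3171

At z = 0.84 mm: the cube is present — its section is the full 27.5×5.5 rectangle; the sphere at (-2, 12.5) is not intersected at this z (|z−center|=3.660 > r=3.5); the cube at (3.5, 4) is absent (z outside [4.5, 28]); Taking the union: only the 27.5×5.5 cube is present, so the union is just that shape — 1 connected region. The outline is a single polygon with 4 vertices. Extrusion per mm of travel: 0.4 × 0.12 / (π × 0.875²) = 0.019956. Accumulating E over each segment gives final E = 1.3171.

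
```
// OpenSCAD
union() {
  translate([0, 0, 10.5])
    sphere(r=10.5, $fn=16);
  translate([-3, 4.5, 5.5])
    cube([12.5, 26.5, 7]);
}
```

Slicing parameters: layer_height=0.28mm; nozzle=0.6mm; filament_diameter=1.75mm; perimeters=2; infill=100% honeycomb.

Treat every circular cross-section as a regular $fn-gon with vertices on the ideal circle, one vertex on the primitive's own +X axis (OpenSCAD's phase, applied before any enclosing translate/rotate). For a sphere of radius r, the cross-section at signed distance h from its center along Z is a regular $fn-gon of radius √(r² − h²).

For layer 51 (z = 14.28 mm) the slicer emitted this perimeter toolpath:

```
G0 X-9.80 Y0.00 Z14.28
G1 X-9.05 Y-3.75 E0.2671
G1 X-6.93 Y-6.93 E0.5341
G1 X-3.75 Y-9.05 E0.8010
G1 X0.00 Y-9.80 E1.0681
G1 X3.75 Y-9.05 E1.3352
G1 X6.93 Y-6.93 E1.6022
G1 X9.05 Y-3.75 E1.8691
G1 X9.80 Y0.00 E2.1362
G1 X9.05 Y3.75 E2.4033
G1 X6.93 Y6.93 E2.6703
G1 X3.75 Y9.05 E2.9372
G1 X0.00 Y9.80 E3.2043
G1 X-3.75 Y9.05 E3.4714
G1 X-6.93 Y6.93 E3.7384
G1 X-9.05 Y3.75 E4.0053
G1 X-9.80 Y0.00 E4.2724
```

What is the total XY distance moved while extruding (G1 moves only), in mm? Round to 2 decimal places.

Sum the Euclidean lengths of each G1 segment: total = 61.17 mm.

61.17 mm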